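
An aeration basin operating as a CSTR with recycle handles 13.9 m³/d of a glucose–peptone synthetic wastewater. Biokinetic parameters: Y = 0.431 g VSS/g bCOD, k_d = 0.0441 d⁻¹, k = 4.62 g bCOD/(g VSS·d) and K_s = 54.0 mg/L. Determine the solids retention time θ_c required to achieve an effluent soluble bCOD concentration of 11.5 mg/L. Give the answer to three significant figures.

From 1/θ_c = Y·k·S/(K_s + S) − k_d: Y·k·S/(K_s+S) = 0.431 × 4.62 × 11.5 / (54.0 + 11.5) = 0.3496 d⁻¹.
Then 1/θ_c = μ − k_d = 0.3496 − 0.0441 = 0.3055 d⁻¹, giving θ_c = 3.273 d.

θ_c ≈ 3.27 d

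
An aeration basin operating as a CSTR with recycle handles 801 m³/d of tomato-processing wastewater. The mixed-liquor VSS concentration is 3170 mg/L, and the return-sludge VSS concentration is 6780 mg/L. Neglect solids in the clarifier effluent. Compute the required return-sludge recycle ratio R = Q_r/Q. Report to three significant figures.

R ≈ 0.878

Solids balance on the clarifier gives (1+R)X = R·X_r, so R = X/(X_r − X) = 3170 / (6780 − 3170) = 0.8781.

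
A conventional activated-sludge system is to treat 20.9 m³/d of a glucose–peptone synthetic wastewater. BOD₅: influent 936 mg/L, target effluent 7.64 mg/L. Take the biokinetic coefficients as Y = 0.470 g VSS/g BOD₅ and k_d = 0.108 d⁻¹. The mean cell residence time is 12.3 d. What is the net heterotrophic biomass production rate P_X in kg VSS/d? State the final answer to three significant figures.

Correct the yield for decay: Y_obs = Y/(1 + k_d θ_c) = 0.470 / (1 + 0.108 × 12.3) = 0.470 / 2.328 = 0.2019.
Mass of BOD₅ removed per day: Q(S₀ − S) = 20.9 × 928.4 g/m³ = 19.40 kg/d.
Biomass produced: P_X = Y_obs·Q·ΔS = 0.2019 × 19.40 ≈ 3.917 kg VSS/d.

P_X ≈ 3.92 kg VSS/d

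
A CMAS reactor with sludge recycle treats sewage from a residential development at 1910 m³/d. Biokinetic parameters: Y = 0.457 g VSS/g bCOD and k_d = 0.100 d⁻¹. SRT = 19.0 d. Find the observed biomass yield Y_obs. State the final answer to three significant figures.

Y_obs ≈ 0.158 g VSS/g bCOD

The observed yield is Y_obs = Y/(1 + k_d·θ_c) = 0.457 / (1 + 0.100 × 19.0) = 0.457 / 2.900 = 0.1576 g VSS per g bCOD removed.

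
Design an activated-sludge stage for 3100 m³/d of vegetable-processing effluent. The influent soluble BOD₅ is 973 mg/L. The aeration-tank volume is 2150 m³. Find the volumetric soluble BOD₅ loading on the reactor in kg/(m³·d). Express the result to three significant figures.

Applied soluble BOD₅ load per unit volume = Q·S₀/V = (3100 × 973/1000)/2150 = 1.403 kg soluble BOD₅·m⁻³·d⁻¹.

L_v ≈ 1.40 kg soluble BOD₅/(m³·d)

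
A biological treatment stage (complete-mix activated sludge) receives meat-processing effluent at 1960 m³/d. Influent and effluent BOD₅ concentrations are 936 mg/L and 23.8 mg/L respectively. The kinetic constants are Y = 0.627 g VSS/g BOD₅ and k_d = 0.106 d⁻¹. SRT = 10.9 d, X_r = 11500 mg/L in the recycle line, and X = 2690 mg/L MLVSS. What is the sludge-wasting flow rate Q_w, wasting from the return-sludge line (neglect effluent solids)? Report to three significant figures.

From the SRT design equation V = Y Q (S₀−S) θ_c / [X (1 + k_d θ_c)] = 0.627 × 1960 × (936 − 23.8) × 10.9 / [2690 × (1 + 0.106 × 10.9)] = 1.22×10^7 / 5798 = 2107 m³.
Q_w = (V·X)/(θ_c X_r) = 2107 × 2690 / (10.9 × 11500) = 45.23 m³/d.

Q_w ≈ 45.2 m³/d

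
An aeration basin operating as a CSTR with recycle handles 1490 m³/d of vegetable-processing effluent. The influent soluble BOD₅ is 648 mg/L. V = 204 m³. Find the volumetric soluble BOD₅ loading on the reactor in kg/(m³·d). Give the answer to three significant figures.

Applied soluble BOD₅ load per unit volume = Q·S₀/V = (1490 × 648/1000)/204.0 = 4.733 kg soluble BOD₅·m⁻³·d⁻¹.

L_v ≈ 4.73 kg soluble BOD₅/(m³·d)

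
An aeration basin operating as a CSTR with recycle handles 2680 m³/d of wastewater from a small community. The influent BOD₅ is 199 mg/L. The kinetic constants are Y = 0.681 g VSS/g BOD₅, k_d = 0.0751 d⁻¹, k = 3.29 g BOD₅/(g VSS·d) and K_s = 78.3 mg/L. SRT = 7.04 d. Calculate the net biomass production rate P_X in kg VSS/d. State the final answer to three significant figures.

P_X ≈ 228 kg VSS/d

Effluent substrate depends only on kinetics and SRT: S = K_s(1 + k_d θ_c) / [θ_c(Yk − k_d) − 1] = 78.3 × (1 + 0.0751 × 7.04) / [7.04 × (0.681 × 3.29 − 0.0751) − 1] = 119.7 / 14.24 = 8.403 mg/L.
Y_obs = Y / (1 + k_d θ_c) = 0.681 / (1 + 0.0751 × 7.04) = 0.681 / 1.529 = 0.4455.
ΔS = 199 − 8.40 = 190.6 mg/L, so the substrate removal rate is 2680 × 190.6/1000 = 510.8 kg BOD₅/d.
Biomass produced: P_X = Y_obs·Q·ΔS = 0.4455 × 510.8 ≈ 227.6 kg VSS/d.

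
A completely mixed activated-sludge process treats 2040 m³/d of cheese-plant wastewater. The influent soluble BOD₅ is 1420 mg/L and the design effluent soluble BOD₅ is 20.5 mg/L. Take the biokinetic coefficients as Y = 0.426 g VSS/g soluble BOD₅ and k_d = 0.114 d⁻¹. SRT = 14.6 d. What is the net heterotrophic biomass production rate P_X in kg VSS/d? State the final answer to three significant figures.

P_X ≈ 456 kg VSS/d

Observed yield with endogenous decay: Y_obs = Y / (1 + k_d·θ_c) = 0.426 / (1 + 0.114 × 14.6) = 0.426 / 2.664 = 0.1599 g VSS/g soluble BOD₅.
ΔS = 1420 − 20.5 = 1400 mg/L, so the substrate removal rate is 2040 × 1400/1000 = 2855 kg soluble BOD₅/d.
Biomass produced: P_X = Y_obs·Q·ΔS = 0.1599 × 2855 ≈ 456.5 kg VSS/d.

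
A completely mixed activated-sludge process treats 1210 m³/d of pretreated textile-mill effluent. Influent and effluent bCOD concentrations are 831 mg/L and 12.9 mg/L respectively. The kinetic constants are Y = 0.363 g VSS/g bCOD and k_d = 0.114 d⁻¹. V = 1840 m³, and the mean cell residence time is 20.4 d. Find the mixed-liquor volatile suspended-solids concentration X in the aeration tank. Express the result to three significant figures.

X ≈ 1200 mg/L

From V·X·(1 + k_d·θ_c) = Y·Q·(S₀ − S)·θ_c: X = 0.363 × 1210 × (831 − 12.9) × 20.4 / [1840 × (1 + 0.114 × 20.4)] = 1198 mg/L.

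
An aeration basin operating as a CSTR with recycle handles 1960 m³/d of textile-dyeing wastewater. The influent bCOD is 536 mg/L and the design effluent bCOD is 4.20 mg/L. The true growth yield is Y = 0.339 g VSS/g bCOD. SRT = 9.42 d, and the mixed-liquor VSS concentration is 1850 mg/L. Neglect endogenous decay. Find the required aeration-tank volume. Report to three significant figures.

V ≈ 1800 m³

V·X = Y·Q·ΔS·θ_c gives V = 0.339 × 1960 × (536 − 4.20) × 9.42 / 1850 = 1799 m³.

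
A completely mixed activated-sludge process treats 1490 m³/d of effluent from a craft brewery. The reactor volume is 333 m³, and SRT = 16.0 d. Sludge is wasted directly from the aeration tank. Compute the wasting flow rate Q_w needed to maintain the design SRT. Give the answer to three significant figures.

For wasting at MLVSS concentration, Q_w = V/θ_c = 333.0/16.0 = 20.81 m³/d.

Q_w ≈ 20.8 m³/d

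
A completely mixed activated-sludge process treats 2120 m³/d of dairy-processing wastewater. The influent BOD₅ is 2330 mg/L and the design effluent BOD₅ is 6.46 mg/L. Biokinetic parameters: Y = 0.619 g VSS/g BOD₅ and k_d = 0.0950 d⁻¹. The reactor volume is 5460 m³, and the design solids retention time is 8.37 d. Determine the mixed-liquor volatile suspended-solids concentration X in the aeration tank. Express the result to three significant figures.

From V·X·(1 + k_d·θ_c) = Y·Q·(S₀ − S)·θ_c: X = 0.619 × 2120 × (2330 − 6.46) × 8.37 / [5460 × (1 + 0.0950 × 8.37)] = 2604 mg/L.

X ≈ 2600 mg/L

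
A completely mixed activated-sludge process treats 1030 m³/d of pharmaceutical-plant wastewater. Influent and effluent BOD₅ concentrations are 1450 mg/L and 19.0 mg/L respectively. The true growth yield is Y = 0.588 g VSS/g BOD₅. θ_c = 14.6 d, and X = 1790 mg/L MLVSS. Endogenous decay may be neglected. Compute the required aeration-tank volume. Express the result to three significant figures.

V ≈ 7070 m³

Biomass mass balance (decay neglected): V·X = Y·Q·(S₀ − S)·θ_c, so V = 0.588 × 1030 × (1450 − 19.0) × 14.6 / 1790 = 7069 m³.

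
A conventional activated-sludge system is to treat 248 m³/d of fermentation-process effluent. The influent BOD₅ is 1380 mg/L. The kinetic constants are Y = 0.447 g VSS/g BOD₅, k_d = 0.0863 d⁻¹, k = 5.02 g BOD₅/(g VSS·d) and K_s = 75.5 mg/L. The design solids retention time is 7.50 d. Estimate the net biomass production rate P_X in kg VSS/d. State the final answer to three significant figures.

P_X ≈ 92.3 kg VSS/d

For a completely mixed reactor with recycle the Lawrence–McCarty relation gives S = K_s·(1 + k_d·θ_c) / [θ_c·(Y·k − k_d) − 1] = 75.5 × (1 + 0.0863 × 7.50) / [7.50 × (0.447 × 5.02 − 0.0863) − 1] = 124.4 / 15.18 = 8.192 mg/L.
Observed yield with endogenous decay: Y_obs = Y / (1 + k_d·θ_c) = 0.447 / (1 + 0.0863 × 7.50) = 0.447 / 1.647 = 0.2714 g VSS/g BOD₅.
ΔS = 1380 − 8.19 = 1372 mg/L, so the substrate removal rate is 248 × 1372/1000 = 340.2 kg BOD₅/d.
Net biomass production P_X = Y_obs × Q·(S₀ − S) = 0.2714 × 340.2 = 92.32 kg VSS/d.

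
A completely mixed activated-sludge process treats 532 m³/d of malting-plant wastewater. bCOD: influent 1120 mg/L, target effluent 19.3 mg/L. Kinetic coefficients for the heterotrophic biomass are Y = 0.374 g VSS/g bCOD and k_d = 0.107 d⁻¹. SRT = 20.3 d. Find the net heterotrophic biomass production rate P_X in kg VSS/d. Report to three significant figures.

The observed yield is Y_obs = Y/(1 + k_d·θ_c) = 0.374 / (1 + 0.107 × 20.3) = 0.374 / 3.172 = 0.1179 g VSS per g bCOD removed.
Mass of bCOD removed per day: Q(S₀ − S) = 532 × 1101 g/m³ = 585.6 kg/d.
So the net sludge growth is P_X = 0.1179 × 585.6 = 69.04 kg VSS/d.

P_X ≈ 69.0 kg VSS/d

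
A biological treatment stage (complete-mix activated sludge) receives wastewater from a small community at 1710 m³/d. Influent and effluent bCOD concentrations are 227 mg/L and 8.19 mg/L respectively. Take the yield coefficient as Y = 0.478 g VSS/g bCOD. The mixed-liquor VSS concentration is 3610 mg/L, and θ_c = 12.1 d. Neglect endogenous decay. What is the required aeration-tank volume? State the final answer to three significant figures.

Biomass mass balance (decay neglected): V·X = Y·Q·(S₀ − S)·θ_c, so V = 0.478 × 1710 × (227 − 8.19) × 12.1 / 3610 = 599.5 m³.

V ≈ 599 m³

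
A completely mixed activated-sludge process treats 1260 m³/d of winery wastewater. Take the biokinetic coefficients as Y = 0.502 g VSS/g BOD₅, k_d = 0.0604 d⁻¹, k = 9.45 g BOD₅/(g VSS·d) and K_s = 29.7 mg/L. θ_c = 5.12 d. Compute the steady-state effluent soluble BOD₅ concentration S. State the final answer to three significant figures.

Effluent substrate depends only on kinetics and SRT: S = K_s(1 + k_d θ_c) / [θ_c(Yk − k_d) − 1] = 29.7 × (1 + 0.0604 × 5.12) / [5.12 × (0.502 × 9.45 − 0.0604) − 1] = 38.88 / 22.98 = 1.692 mg/L.

S ≈ 1.69 mg/L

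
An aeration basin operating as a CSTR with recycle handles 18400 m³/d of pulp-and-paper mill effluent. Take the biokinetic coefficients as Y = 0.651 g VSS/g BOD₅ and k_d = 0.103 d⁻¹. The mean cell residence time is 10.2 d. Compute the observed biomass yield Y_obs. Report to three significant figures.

Y_obs = Y / (1 + k_d θ_c) = 0.651 / (1 + 0.103 × 10.2) = 0.651 / 2.051 = 0.3175.

Y_obs ≈ 0.317 g VSS/g BOD₅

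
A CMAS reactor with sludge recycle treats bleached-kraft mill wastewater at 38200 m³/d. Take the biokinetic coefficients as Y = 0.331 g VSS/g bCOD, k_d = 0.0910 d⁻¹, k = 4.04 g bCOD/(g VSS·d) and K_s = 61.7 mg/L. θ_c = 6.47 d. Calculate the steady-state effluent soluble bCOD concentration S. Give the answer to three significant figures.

From the Monod/SRT balance for a CMAS, S = K_s·(1+k_d θ_c)/[θ_c·(Y k − k_d) − 1] = 61.7 × (1 + 0.0910 × 6.47) / [6.47 × (0.331 × 4.04 − 0.0910) − 1] = 98.03 / 7.063 = 13.88 mg/L.

S ≈ 13.9 mg/L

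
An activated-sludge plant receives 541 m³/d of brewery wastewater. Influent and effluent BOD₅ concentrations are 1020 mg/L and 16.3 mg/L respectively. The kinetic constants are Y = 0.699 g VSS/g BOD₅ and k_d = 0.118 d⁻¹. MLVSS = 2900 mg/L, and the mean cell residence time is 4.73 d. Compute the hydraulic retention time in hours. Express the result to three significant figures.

τ ≈ 17.6 h

Rearranging the biomass balance for a CMAS with decay, V = Y·Q·ΔS·θ_c / [X·(1+k_d θ_c)] = 0.699 × 541 × (1020 − 16.3) × 4.73 / [2900 × (1 + 0.118 × 4.73)] = 1.8×10^6 / 4519 = 397.3 m³.
HRT = V/Q = 397.3 m³ / 541 m³·d⁻¹ = 0.7344 d × 24 = 17.63 h.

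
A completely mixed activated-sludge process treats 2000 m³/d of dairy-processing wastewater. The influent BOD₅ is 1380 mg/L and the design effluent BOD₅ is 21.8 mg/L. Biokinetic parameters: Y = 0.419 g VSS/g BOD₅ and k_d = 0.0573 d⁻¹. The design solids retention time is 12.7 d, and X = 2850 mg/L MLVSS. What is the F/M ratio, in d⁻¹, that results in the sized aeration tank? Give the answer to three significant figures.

F/M ≈ 0.330 d⁻¹

Rearranging the biomass balance for a CMAS with decay, V = Y·Q·ΔS·θ_c / [X·(1+k_d θ_c)] = 0.419 × 2000 × (1380 − 21.8) × 12.7 / [2850 × (1 + 0.0573 × 12.7)] = 1.45×10^7 / 4924 = 2936 m³.
Food-to-microorganism ratio F/M = Q S₀ / (V X) = 2000 × 1380 / (2936 × 2850) = 0.3299 d⁻¹.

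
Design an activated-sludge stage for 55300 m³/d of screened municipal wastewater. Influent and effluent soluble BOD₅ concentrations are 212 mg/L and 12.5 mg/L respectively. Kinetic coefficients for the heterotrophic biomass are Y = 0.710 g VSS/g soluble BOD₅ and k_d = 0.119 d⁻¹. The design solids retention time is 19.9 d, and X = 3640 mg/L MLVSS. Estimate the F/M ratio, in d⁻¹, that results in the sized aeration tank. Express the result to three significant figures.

From the SRT design equation V = Y Q (S₀−S) θ_c / [X (1 + k_d θ_c)] = 0.710 × 55300 × (212 − 12.5) × 19.9 / [3640 × (1 + 0.119 × 19.9)] = 1.56×10^8 / 12260 = 12714 m³.
F/M = applied load / biomass = Q·S₀/(V·X) = 55300 × 212 / (12714 × 3640) = 0.2533 d⁻¹.

F/M ≈ 0.253 d⁻¹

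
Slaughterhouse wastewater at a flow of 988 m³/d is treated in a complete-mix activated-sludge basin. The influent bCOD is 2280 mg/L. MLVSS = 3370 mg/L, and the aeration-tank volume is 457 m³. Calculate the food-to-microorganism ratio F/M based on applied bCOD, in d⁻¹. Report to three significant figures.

F/M = applied load / biomass = Q·S₀/(V·X) = 988 × 2280 / (457.0 × 3370) = 1.463 d⁻¹.

F/M ≈ 1.46 d⁻¹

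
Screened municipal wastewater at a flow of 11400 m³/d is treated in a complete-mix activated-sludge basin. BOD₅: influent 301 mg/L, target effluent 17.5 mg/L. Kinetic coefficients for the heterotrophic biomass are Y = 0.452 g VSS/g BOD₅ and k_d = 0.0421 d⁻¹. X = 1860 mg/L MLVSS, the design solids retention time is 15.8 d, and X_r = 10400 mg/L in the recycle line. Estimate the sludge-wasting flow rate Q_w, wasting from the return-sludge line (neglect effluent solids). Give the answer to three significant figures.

Rearranging the biomass balance for a CMAS with decay, V = Y·Q·ΔS·θ_c / [X·(1+k_d θ_c)] = 0.452 × 11400 × (301 − 17.5) × 15.8 / [1860 × (1 + 0.0421 × 15.8)] = 2.31×10^7 / 3097 = 7452 m³.
θ_c = V·X/(Q_w·X_r) when wasting from the recycle, so Q_w = V·X/(θ_c·X_r) = 7452 × 1860 / (15.8 × 10400) = 84.35 m³/d.

Q_w ≈ 84.4 m³/d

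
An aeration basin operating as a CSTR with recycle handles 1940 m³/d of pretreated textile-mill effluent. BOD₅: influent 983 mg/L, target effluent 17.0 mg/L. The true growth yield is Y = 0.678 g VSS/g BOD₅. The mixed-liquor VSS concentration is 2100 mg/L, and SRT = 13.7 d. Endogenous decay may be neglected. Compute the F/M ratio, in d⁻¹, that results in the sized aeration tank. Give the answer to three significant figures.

Biomass mass balance (decay neglected): V·X = Y·Q·(S₀ − S)·θ_c, so V = 0.678 × 1940 × (983 − 17.0) × 13.7 / 2100 = 8289 m³.
F/M = Q·S₀ / (V·X) = 1940 × 983 / (8289 × 2100) = 0.1096 g BOD₅·(g VSS·d)⁻¹.

F/M ≈ 0.110 d⁻¹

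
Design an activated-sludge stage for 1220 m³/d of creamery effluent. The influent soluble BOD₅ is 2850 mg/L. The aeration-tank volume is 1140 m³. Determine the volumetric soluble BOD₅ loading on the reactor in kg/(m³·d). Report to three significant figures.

L_v = Q S₀ / V = 1220 × 2850 × 10⁻³ / 1140 = 3.050 kg/(m³·d).

L_v ≈ 3.05 kg soluble BOD₅/(m³·d)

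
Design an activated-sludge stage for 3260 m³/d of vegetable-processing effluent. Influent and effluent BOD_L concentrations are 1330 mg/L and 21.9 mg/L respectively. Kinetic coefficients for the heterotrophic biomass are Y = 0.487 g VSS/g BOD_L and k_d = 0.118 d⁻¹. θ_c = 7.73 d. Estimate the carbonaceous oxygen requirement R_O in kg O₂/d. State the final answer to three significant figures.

R_O ≈ 2720 kg O₂/d

Observed yield with endogenous decay: Y_obs = Y / (1 + k_d·θ_c) = 0.487 / (1 + 0.118 × 7.73) = 0.487 / 1.912 = 0.2547 g VSS/g BOD_L.
Substrate removed = Q·(S₀ − S) = 3260 m³/d × (1330 − 21.9) g/m³ = 4.26×10^6 g/d = 4264 kg/d.
P_X = Y_obs·Q·(S₀ − S) = 0.2547 × 4264 = 1086 kg VSS/d.
Carbonaceous O₂ demand = substrate oxidised − cell-mass equivalent = 4264 − 1.42 × 1086 = 2722 kg O₂/d.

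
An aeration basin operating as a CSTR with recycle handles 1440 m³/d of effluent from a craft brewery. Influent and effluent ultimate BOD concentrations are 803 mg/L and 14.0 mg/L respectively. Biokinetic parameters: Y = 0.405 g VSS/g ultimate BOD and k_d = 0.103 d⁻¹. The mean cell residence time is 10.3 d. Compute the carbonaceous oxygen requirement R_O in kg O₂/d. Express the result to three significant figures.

Y_obs = Y / (1 + k_d θ_c) = 0.405 / (1 + 0.103 × 10.3) = 0.405 / 2.061 = 0.1965.
ΔS = 803 − 14.0 = 789.0 mg/L, so the substrate removal rate is 1440 × 789.0/1000 = 1136 kg ultimate BOD/d.
P_X = Y_obs·Q·(S₀ − S) = 0.1965 × 1136 = 223.3 kg VSS/d.
Carbonaceous O₂ demand = substrate oxidised − cell-mass equivalent = 1136 − 1.42 × 223.3 = 819.1 kg O₂/d.

R_O ≈ 819 kg O₂/d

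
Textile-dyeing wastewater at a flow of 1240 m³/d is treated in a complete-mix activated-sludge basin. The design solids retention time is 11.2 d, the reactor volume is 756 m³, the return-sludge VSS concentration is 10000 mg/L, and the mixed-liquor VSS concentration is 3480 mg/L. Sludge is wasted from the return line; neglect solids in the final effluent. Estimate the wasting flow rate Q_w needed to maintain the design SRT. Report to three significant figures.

Q_w ≈ 23.5 m³/d

Q_w = (V·X)/(θ_c X_r) = 756.0 × 3480 / (11.2 × 10000) = 23.49 m³/d.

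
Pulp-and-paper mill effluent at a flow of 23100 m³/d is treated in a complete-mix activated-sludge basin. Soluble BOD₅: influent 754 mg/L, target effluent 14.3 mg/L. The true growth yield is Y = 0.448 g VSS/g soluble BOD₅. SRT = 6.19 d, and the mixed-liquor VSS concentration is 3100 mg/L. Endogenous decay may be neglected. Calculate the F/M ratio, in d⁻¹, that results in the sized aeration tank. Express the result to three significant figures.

Biomass mass balance (decay neglected): V·X = Y·Q·(S₀ − S)·θ_c, so V = 0.448 × 23100 × (754 − 14.3) × 6.19 / 3100 = 15285 m³.
Food-to-microorganism ratio F/M = Q S₀ / (V X) = 23100 × 754 / (15285 × 3100) = 0.3676 d⁻¹.

F/M ≈ 0.368 d⁻¹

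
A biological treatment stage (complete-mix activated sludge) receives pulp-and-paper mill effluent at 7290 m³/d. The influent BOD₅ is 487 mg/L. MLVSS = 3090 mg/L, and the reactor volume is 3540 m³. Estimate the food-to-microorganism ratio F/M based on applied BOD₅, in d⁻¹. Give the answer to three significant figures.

F/M = applied load / biomass = Q·S₀/(V·X) = 7290 × 487 / (3540 × 3090) = 0.3246 d⁻¹.

F/M ≈ 0.325 d⁻¹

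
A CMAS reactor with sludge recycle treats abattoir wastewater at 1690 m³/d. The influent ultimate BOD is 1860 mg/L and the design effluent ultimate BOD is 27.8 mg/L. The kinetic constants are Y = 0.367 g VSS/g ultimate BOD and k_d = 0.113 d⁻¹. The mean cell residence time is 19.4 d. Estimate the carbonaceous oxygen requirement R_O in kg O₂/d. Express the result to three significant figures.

Y_obs = Y / (1 + k_d θ_c) = 0.367 / (1 + 0.113 × 19.4) = 0.367 / 3.192 = 0.1150.
Substrate removed = Q·(S₀ − S) = 1690 m³/d × (1860 − 27.8) g/m³ = 3.1×10^6 g/d = 3096 kg/d.
Net sludge production P_X = 0.1150 × 3096 = 356.0 kg VSS/d.
R_O = Q·(S₀ − S) − 1.42·P_X = 3096 − 1.42 × 356.0 = 2591 kg O₂/d.

R_O ≈ 2590 kg O₂/d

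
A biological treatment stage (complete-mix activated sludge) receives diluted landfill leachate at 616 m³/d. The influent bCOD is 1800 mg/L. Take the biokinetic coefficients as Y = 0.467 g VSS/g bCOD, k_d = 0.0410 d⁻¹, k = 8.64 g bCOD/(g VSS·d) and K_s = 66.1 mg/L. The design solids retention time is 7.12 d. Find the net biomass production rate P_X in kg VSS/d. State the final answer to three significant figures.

P_X ≈ 400 kg VSS/d

For a completely mixed reactor with recycle the Lawrence–McCarty relation gives S = K_s·(1 + k_d·θ_c) / [θ_c·(Y·k − k_d) − 1] = 66.1 × (1 + 0.0410 × 7.12) / [7.12 × (0.467 × 8.64 − 0.0410) − 1] = 85.40 / 27.44 = 3.113 mg/L.
Y_obs = Y / (1 + k_d θ_c) = 0.467 / (1 + 0.0410 × 7.12) = 0.467 / 1.292 = 0.3615.
Substrate removed = Q·(S₀ − S) = 616 m³/d × (1800 − 3.11) g/m³ = 1.11×10^6 g/d = 1107 kg/d.
So the net sludge growth is P_X = 0.3615 × 1107 = 400.1 kg VSS/d.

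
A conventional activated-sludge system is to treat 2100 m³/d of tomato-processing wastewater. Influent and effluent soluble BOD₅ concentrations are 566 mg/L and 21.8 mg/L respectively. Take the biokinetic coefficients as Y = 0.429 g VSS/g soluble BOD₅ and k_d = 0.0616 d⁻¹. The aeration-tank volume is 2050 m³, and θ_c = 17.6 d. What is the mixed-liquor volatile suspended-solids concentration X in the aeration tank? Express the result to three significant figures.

X ≈ 2020 mg/L

From V·X·(1 + k_d·θ_c) = Y·Q·(S₀ − S)·θ_c: X = 0.429 × 2100 × (566 − 21.8) × 17.6 / [2050 × (1 + 0.0616 × 17.6)] = 2020 mg/L.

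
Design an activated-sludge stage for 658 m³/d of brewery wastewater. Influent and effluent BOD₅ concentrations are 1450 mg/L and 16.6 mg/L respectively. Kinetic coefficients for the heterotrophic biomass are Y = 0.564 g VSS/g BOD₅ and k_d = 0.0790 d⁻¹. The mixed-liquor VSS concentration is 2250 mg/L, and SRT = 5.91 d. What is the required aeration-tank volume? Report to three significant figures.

V ≈ 953 m³

Steady-state biomass mass balance: V·X·(1 + k_d·θ_c) = Y·Q·(S₀ − S)·θ_c, so V = 0.564 × 658 × (1450 − 16.6) × 5.91 / [2250 × (1 + 0.0790 × 5.91)] = 3.14×10^6 / 3301 = 952.5 m³.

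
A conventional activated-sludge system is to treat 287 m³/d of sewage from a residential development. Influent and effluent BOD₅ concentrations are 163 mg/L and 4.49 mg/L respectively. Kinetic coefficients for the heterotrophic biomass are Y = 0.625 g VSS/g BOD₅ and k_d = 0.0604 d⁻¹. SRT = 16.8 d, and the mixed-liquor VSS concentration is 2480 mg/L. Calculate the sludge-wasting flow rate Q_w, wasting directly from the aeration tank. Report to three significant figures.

Q_w ≈ 5.69 m³/d

Rearranging the biomass balance for a CMAS with decay, V = Y·Q·ΔS·θ_c / [X·(1+k_d θ_c)] = 0.625 × 287 × (163 − 4.49) × 16.8 / [2480 × (1 + 0.0604 × 16.8)] = 4.78×10^5 / 4997 = 95.60 m³.
For wasting at MLVSS concentration, Q_w = V/θ_c = 95.60/16.8 = 5.691 m³/d.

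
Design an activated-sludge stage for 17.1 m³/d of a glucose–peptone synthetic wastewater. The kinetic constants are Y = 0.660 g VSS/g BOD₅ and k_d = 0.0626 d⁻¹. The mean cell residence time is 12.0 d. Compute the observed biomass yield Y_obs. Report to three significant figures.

Correct the yield for decay: Y_obs = Y/(1 + k_d θ_c) = 0.660 / (1 + 0.0626 × 12.0) = 0.660 / 1.751 = 0.3769.

Y_obs ≈ 0.377 g VSS/g BOD₅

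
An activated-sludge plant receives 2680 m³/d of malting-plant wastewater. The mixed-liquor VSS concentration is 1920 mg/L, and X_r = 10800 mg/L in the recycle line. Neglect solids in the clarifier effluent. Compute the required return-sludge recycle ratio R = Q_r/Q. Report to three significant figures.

R = Q_r/Q = X/(X_r − X) = 1920 / (10800 − 1920) = 0.2162.

R ≈ 0.216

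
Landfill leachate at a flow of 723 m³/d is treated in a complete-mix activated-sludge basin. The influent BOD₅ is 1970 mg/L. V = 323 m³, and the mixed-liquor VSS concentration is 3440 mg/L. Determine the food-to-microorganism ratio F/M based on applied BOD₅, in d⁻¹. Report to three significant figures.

F/M ≈ 1.28 d⁻¹

F/M = applied load / biomass = Q·S₀/(V·X) = 723 × 1970 / (323.0 × 3440) = 1.282 d⁻¹.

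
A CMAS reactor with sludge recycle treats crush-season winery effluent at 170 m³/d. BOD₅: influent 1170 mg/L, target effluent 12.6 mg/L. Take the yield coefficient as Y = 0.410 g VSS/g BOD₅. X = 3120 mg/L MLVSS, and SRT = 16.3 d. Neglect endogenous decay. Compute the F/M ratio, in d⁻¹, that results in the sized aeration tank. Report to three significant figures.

Biomass mass balance (decay neglected): V·X = Y·Q·(S₀ − S)·θ_c, so V = 0.410 × 170 × (1170 − 12.6) × 16.3 / 3120 = 421.5 m³.
F/M = Q·S₀ / (V·X) = 170 × 1170 / (421.5 × 3120) = 0.1513 g BOD₅·(g VSS·d)⁻¹.

F/M ≈ 0.151 d⁻¹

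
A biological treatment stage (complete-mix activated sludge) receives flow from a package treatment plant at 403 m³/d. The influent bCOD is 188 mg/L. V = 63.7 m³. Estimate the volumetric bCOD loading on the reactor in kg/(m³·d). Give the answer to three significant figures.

L_v = Q S₀ / V = 403 × 188 × 10⁻³ / 63.70 = 1.189 kg/(m³·d).

L_v ≈ 1.19 kg bCOD/(m³·d)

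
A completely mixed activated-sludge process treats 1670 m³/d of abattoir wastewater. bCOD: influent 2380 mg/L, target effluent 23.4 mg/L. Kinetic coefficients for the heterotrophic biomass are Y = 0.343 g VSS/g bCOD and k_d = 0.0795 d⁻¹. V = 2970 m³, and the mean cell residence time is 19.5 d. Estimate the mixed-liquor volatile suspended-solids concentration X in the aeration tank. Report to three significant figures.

X ≈ 3480 mg/L

Solving the biomass balance for X: X = Y Q (S₀−S) θ_c / [V (1+k_d θ_c)] = 0.343 × 1670 × (2380 − 23.4) × 19.5 / [2970 × (1 + 0.0795 × 19.5)] = 3475 mg/L.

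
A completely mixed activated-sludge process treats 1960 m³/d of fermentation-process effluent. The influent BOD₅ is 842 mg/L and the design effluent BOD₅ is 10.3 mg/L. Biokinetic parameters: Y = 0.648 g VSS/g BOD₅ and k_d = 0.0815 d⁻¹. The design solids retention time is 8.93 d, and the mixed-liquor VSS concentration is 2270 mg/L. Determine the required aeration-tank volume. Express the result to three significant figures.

V ≈ 2410 m³

From the SRT design equation V = Y Q (S₀−S) θ_c / [X (1 + k_d θ_c)] = 0.648 × 1960 × (842 − 10.3) × 8.93 / [2270 × (1 + 0.0815 × 8.93)] = 9.43×10^6 / 3922 = 2405 m³.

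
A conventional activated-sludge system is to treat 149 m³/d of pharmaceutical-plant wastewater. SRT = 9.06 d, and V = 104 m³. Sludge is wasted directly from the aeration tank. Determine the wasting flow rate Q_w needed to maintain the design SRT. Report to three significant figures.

Wasting from the aeration tank: Q_w = V / θ_c = 104.0 / 9.06 = 11.48 m³/d.

Q_w ≈ 11.5 m³/d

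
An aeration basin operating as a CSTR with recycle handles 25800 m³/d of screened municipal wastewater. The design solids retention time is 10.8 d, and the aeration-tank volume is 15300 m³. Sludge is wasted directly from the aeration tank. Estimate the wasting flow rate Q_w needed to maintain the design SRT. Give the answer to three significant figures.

Q_w ≈ 1420 m³/d

Wasting from the aeration tank: Q_w = V / θ_c = 15300 / 10.8 = 1417 m³/d.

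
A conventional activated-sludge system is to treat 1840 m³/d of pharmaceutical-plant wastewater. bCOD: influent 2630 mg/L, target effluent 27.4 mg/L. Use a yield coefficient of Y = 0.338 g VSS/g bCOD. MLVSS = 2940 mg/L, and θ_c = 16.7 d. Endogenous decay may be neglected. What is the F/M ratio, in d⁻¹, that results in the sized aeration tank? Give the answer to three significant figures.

Biomass mass balance (decay neglected): V·X = Y·Q·(S₀ − S)·θ_c, so V = 0.338 × 1840 × (2630 − 27.4) × 16.7 / 2940 = 9194 m³.
Food-to-microorganism ratio F/M = Q S₀ / (V X) = 1840 × 2630 / (9194 × 2940) = 0.1790 d⁻¹.

F/M ≈ 0.179 d⁻¹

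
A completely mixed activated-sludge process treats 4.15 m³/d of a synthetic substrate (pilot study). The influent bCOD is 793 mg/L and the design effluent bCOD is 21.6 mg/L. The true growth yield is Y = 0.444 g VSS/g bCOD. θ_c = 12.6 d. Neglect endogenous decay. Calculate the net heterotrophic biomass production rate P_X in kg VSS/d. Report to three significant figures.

Since k_d ≈ 0, Y_obs = Y = 0.444 g VSS/g bCOD.
Substrate removed = Q·(S₀ − S) = 4.15 m³/d × (793 − 21.6) g/m³ = 3.2×10^3 g/d = 3.201 kg/d.
Biomass produced: P_X = Y_obs·Q·ΔS = 0.4440 × 3.201 ≈ 1.421 kg VSS/d.

P_X ≈ 1.42 kg VSS/d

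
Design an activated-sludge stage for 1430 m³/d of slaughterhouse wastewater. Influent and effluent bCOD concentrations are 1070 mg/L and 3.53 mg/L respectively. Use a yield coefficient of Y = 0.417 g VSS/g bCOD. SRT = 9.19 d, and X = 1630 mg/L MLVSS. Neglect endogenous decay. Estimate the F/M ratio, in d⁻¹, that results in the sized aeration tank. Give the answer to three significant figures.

With k_d = 0 the design equation reduces to V = Y Q (S₀−S) θ_c / X = 0.417 × 1430 × (1070 − 3.53) × 9.19 / 1630 = 3585 m³.
F/M = Q·S₀ / (V·X) = 1430 × 1070 / (3585 × 1630) = 0.2618 g bCOD·(g VSS·d)⁻¹.

F/M ≈ 0.262 d⁻¹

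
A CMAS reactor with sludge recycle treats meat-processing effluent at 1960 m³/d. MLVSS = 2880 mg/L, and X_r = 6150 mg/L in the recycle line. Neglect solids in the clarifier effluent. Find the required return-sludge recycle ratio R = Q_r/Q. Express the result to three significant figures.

Mass balance around the secondary clarifier (neglecting effluent solids): R = X / (X_r − X) = 2880 / (6150 − 2880) = 0.8807.

R ≈ 0.881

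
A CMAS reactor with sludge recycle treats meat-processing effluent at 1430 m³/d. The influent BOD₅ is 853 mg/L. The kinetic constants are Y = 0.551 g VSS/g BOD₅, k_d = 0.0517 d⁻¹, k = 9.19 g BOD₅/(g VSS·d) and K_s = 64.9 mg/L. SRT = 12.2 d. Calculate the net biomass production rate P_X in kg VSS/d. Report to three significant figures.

From the Monod/SRT balance for a CMAS, S = K_s·(1+k_d θ_c)/[θ_c·(Y k − k_d) − 1] = 64.9 × (1 + 0.0517 × 12.2) / [12.2 × (0.551 × 9.19 − 0.0517) − 1] = 105.8 / 60.15 = 1.760 mg/L.
Observed yield with endogenous decay: Y_obs = Y / (1 + k_d·θ_c) = 0.551 / (1 + 0.0517 × 12.2) = 0.551 / 1.631 = 0.3379 g VSS/g BOD₅.
ΔS = 853 − 1.76 = 851.2 mg/L, so the substrate removal rate is 1430 × 851.2/1000 = 1217 kg BOD₅/d.
Net biomass production P_X = Y_obs × Q·(S₀ − S) = 0.3379 × 1217 = 411.3 kg VSS/d.

P_X ≈ 411 kg VSS/d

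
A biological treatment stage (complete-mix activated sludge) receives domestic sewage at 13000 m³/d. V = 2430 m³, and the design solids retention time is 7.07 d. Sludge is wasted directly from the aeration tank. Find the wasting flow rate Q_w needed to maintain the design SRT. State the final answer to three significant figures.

Q_w ≈ 344 m³/d

For wasting at MLVSS concentration, Q_w = V/θ_c = 2430/7.07 = 343.7 m³/d.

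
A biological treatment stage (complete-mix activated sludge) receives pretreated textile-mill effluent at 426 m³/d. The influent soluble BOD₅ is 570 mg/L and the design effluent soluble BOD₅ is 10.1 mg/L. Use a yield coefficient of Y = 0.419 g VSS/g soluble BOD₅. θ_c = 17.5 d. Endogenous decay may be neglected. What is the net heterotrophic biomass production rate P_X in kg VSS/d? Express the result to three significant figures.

P_X ≈ 99.9 kg VSS/d

Since k_d ≈ 0, Y_obs = Y = 0.419 g VSS/g soluble BOD₅.
Substrate removed = Q·(S₀ − S) = 426 m³/d × (570 − 10.1) g/m³ = 2.39×10^5 g/d = 238.5 kg/d.
So the net sludge growth is P_X = 0.4190 × 238.5 = 99.94 kg VSS/d.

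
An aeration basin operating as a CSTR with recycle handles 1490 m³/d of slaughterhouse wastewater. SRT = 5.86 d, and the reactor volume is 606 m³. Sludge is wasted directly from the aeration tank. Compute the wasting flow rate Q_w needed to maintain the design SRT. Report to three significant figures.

For wasting at MLVSS concentration, Q_w = V/θ_c = 606.0/5.86 = 103.4 m³/d.

Q_w ≈ 103 m³/d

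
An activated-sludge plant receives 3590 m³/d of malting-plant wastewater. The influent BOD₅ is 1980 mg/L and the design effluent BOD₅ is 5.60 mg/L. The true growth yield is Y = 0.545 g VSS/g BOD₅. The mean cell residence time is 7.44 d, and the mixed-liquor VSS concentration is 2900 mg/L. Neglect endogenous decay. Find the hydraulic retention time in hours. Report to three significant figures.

With k_d = 0 the design equation reduces to V = Y Q (S₀−S) θ_c / X = 0.545 × 3590 × (1980 − 5.60) × 7.44 / 2900 = 9911 m³.
τ = V/Q = 9911/3590 = 2.761 d, or 66.25 h.

τ ≈ 66.3 h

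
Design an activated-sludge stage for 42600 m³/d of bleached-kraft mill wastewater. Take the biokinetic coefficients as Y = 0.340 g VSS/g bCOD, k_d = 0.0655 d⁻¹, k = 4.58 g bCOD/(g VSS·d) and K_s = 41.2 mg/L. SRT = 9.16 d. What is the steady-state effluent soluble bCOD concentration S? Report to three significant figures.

Effluent substrate depends only on kinetics and SRT: S = K_s(1 + k_d θ_c) / [θ_c(Yk − k_d) − 1] = 41.2 × (1 + 0.0655 × 9.16) / [9.16 × (0.340 × 4.58 − 0.0655) − 1] = 65.92 / 12.66 = 5.205 mg/L.

S ≈ 5.21 mg/L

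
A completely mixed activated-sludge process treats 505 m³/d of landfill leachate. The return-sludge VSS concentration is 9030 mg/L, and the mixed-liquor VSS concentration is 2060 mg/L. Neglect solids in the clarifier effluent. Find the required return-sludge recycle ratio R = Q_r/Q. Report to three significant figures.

R ≈ 0.296

Mass balance around the secondary clarifier (neglecting effluent solids): R = X / (X_r − X) = 2060 / (9030 − 2060) = 0.2956.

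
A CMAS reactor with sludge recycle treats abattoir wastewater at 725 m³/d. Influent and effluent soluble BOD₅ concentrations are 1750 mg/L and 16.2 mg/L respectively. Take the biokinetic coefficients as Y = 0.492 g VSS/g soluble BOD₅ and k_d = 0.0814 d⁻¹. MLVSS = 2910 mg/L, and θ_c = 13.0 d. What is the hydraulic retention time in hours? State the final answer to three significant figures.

Rearranging the biomass balance for a CMAS with decay, V = Y·Q·ΔS·θ_c / [X·(1+k_d θ_c)] = 0.492 × 725 × (1750 − 16.2) × 13.0 / [2910 × (1 + 0.0814 × 13.0)] = 8.04×10^6 / 5989 = 1342 m³.
Hydraulic retention time τ = V/Q = 1342 / 725 = 1.852 d = 44.44 h.

τ ≈ 44.4 h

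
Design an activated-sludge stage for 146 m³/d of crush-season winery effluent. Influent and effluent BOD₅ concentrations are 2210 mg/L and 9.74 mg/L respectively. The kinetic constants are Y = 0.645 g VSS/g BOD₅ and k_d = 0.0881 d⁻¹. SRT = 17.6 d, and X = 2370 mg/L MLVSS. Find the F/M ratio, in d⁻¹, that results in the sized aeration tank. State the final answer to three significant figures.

F/M ≈ 0.226 d⁻¹

From the SRT design equation V = Y Q (S₀−S) θ_c / [X (1 + k_d θ_c)] = 0.645 × 146 × (2210 − 9.74) × 17.6 / [2370 × (1 + 0.0881 × 17.6)] = 3.65×10^6 / 6045 = 603.3 m³.
F/M = applied load / biomass = Q·S₀/(V·X) = 146 × 2210 / (603.3 × 2370) = 0.2257 d⁻¹.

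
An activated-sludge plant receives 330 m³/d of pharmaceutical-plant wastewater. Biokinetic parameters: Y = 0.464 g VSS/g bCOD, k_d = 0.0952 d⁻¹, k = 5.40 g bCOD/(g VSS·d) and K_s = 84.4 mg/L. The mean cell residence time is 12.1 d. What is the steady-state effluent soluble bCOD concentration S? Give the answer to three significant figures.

Effluent substrate depends only on kinetics and SRT: S = K_s(1 + k_d θ_c) / [θ_c(Yk − k_d) − 1] = 84.4 × (1 + 0.0952 × 12.1) / [12.1 × (0.464 × 5.40 − 0.0952) − 1] = 181.6 / 28.17 = 6.448 mg/L.

S ≈ 6.45 mg/L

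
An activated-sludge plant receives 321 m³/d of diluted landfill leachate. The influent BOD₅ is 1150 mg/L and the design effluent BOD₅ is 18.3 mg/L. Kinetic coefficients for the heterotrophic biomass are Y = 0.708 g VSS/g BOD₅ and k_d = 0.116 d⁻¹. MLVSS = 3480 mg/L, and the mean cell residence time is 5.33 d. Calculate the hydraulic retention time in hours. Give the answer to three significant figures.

Steady-state biomass mass balance: V·X·(1 + k_d·θ_c) = Y·Q·(S₀ − S)·θ_c, so V = 0.708 × 321 × (1150 − 18.3) × 5.33 / [3480 × (1 + 0.116 × 5.33)] = 1.37×10^6 / 5632 = 243.4 m³.
τ = V/Q = 243.4/321 = 0.7583 d, or 18.20 h.

τ ≈ 18.2 h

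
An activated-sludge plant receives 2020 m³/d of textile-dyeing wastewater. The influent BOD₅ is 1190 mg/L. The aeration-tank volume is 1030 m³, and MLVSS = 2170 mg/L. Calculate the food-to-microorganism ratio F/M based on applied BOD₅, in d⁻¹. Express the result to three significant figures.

F/M ≈ 1.08 d⁻¹

F/M = Q·S₀ / (V·X) = 2020 × 1190 / (1030 × 2170) = 1.075 g BOD₅·(g VSS·d)⁻¹.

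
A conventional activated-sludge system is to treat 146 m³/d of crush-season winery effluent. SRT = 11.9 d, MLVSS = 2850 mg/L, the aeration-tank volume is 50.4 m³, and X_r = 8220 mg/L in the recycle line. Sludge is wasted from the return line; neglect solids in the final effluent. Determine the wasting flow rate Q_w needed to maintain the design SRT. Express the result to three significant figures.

Q_w = (V·X)/(θ_c X_r) = 50.40 × 2850 / (11.9 × 8220) = 1.468 m³/d.

Q_w ≈ 1.47 m³/d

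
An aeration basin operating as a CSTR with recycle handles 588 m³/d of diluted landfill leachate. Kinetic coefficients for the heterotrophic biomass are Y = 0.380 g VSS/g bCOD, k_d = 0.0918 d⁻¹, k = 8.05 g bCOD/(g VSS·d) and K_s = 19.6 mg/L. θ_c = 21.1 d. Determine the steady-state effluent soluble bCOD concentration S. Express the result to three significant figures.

From the Monod/SRT balance for a CMAS, S = K_s·(1+k_d θ_c)/[θ_c·(Y k − k_d) − 1] = 19.6 × (1 + 0.0918 × 21.1) / [21.1 × (0.380 × 8.05 − 0.0918) − 1] = 57.56 / 61.61 = 0.9344 mg/L.

S ≈ 0.934 mg/L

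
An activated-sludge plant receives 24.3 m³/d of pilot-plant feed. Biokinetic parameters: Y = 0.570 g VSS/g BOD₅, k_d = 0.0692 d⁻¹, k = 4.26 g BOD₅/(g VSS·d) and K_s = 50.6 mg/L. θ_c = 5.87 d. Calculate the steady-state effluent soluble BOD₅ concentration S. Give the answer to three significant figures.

Effluent substrate depends only on kinetics and SRT: S = K_s(1 + k_d θ_c) / [θ_c(Yk − k_d) − 1] = 50.6 × (1 + 0.0692 × 5.87) / [5.87 × (0.570 × 4.26 − 0.0692) − 1] = 71.15 / 12.85 = 5.538 mg/L.

S ≈ 5.54 mg/L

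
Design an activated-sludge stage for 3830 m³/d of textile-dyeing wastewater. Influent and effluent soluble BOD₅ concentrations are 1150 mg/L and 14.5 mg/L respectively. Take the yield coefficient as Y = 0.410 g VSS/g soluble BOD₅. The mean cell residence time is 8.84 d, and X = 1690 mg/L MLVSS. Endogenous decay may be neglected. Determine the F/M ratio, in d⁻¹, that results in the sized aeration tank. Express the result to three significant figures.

Biomass mass balance (decay neglected): V·X = Y·Q·(S₀ − S)·θ_c, so V = 0.410 × 3830 × (1150 − 14.5) × 8.84 / 1690 = 9327 m³.
F/M = Q·S₀ / (V·X) = 3830 × 1150 / (9327 × 1690) = 0.2794 g soluble BOD₅·(g VSS·d)⁻¹.

F/M ≈ 0.279 d⁻¹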